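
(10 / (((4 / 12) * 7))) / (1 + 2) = 10 / 7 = 1.43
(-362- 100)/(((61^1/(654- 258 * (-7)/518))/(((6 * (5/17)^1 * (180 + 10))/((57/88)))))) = -5817873600/2257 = -2577702.08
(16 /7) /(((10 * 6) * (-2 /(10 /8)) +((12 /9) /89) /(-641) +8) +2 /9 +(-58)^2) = 4107528 /5887513807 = 0.00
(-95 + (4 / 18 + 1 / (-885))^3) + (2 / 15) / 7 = -12441671125504 / 131006129625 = -94.97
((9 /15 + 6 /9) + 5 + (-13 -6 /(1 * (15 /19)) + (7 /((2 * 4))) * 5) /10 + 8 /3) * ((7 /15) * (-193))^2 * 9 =533749.61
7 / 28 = 0.25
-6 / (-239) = 6 / 239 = 0.03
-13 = -13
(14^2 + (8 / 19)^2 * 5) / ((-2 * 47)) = -35538 / 16967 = -2.09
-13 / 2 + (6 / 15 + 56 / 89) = -4869 / 890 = -5.47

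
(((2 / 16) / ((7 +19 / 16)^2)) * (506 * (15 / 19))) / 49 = 242880 / 15976891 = 0.02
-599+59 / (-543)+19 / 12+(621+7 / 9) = 158029 / 6516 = 24.25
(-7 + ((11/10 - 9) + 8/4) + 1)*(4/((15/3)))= -9.52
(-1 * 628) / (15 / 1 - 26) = 628 / 11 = 57.09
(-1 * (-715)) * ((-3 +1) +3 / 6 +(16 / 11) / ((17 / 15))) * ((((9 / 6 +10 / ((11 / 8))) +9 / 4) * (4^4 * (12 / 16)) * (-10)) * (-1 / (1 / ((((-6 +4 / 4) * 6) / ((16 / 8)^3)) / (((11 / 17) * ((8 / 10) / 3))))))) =8618146875 / 121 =71224354.34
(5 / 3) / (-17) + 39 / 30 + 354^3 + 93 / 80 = 180996414767 / 4080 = 44361866.36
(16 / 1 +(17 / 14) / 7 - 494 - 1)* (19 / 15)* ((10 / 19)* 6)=-93850 / 49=-1915.31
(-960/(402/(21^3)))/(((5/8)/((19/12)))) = -3753792/67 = -56026.75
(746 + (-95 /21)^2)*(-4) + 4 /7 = -1351792 /441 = -3065.29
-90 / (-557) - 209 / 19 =-6037 / 557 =-10.84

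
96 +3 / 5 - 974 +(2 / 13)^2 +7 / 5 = -148040 / 169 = -875.98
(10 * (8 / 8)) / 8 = 5 / 4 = 1.25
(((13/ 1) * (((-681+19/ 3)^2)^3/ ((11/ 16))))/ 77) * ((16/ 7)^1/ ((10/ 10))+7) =215045699512806210.94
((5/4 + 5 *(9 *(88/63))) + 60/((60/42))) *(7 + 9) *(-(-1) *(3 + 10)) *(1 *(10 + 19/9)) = 267295.68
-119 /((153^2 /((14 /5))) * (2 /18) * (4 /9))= -49 /170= -0.29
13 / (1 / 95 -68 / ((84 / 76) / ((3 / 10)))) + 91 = 1107652 / 12267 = 90.30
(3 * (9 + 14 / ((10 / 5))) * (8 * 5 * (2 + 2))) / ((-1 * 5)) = -1536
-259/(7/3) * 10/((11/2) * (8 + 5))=-2220/143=-15.52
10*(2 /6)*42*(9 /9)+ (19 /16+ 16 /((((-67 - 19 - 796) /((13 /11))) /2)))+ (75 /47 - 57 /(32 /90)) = -17.57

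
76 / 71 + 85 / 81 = 12191 / 5751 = 2.12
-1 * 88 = -88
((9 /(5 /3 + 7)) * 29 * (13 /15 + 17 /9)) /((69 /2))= 3596 /1495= 2.41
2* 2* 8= 32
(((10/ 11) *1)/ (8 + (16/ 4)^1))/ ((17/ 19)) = 95/ 1122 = 0.08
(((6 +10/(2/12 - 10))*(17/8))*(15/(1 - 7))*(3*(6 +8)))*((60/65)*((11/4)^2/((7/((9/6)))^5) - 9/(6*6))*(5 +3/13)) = 82785655395/62538112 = 1323.76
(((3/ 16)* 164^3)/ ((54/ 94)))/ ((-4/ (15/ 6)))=-16196435/ 18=-899801.94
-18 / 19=-0.95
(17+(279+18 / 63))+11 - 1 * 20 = 2011 / 7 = 287.29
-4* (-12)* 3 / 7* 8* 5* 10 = 57600 / 7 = 8228.57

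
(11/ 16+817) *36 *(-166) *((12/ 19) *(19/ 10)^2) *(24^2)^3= -53228012903202816/ 25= -2129120516128112.64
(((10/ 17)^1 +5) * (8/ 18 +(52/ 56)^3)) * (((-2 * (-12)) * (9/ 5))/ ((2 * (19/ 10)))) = 461235/ 5831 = 79.10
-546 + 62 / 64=-545.03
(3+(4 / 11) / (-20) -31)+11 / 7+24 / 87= -292198 / 11165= -26.17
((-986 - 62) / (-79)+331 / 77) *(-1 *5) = -534225 / 6083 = -87.82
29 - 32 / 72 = 257 / 9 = 28.56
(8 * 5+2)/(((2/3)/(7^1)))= 441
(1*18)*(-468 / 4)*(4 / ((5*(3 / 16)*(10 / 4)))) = -89856 / 25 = -3594.24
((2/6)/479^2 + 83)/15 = 11426162/2064969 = 5.53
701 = 701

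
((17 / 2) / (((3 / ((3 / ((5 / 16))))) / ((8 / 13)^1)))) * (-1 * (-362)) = 393856 / 65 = 6059.32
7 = 7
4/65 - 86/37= -5442/2405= -2.26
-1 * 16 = -16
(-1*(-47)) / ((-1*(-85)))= 47 / 85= 0.55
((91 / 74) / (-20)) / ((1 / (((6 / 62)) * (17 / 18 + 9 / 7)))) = -3653 / 275280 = -0.01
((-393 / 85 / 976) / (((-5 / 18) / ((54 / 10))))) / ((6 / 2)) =31833 / 1037000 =0.03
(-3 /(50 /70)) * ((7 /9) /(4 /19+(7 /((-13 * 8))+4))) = -0.79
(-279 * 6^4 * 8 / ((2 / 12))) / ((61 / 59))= -1024005888 / 61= -16786981.77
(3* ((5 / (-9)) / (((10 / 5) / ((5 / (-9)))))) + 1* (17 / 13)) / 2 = 0.89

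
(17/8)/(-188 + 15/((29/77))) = -493/34376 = -0.01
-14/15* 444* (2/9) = -4144/45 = -92.09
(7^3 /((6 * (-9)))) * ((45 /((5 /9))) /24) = -343 /16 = -21.44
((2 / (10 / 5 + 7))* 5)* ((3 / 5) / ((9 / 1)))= 2 / 27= 0.07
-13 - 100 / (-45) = -97 / 9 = -10.78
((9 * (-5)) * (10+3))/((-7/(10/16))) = 2925/56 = 52.23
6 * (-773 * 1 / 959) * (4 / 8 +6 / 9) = -773 / 137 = -5.64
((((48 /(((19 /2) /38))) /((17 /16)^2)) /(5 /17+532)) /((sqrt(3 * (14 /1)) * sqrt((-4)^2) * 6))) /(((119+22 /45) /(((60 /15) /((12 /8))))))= 40960 * sqrt(42) /5790120287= 0.00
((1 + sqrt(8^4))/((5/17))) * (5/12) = 1105/12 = 92.08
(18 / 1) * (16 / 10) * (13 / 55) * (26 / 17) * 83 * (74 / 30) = 49823904 / 23375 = 2131.50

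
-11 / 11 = -1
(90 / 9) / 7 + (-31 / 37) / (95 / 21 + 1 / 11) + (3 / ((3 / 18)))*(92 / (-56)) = -7820201 / 276094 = -28.32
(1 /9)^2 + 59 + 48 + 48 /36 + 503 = 49519 /81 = 611.35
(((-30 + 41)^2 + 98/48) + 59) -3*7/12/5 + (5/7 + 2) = 154901/840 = 184.41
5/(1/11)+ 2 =57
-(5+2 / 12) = -31 / 6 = -5.17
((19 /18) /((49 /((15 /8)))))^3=0.00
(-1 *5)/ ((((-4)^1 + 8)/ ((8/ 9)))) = -10/ 9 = -1.11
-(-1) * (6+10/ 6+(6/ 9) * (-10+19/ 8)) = 2.58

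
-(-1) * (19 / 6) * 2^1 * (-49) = -931 / 3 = -310.33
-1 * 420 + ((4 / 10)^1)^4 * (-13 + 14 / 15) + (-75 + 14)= -4512271 / 9375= -481.31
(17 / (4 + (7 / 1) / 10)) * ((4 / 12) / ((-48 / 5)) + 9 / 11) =105485 / 37224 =2.83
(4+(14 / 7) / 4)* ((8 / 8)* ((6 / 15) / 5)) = 9 / 25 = 0.36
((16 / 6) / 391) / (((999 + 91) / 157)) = 628 / 639285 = 0.00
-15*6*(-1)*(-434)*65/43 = -2538900/43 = -59044.19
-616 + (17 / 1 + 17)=-582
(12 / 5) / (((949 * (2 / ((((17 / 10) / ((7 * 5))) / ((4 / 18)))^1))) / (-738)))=-169371 / 830375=-0.20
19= 19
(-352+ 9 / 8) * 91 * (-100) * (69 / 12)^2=3378154325 / 32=105567322.66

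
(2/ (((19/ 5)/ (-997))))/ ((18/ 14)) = -69790/ 171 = -408.13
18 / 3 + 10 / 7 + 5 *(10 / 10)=87 / 7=12.43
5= 5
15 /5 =3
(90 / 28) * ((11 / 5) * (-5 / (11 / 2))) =-45 / 7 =-6.43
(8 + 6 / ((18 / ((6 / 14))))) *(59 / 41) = 3363 / 287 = 11.72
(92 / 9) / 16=23 / 36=0.64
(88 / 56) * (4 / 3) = 44 / 21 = 2.10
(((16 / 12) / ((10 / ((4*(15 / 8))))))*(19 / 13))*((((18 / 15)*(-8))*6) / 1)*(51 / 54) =-5168 / 65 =-79.51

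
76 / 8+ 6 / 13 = 259 / 26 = 9.96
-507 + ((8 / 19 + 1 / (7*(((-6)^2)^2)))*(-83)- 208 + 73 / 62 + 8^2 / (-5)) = -20347139227 / 26717040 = -761.58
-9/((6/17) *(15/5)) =-17/2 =-8.50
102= 102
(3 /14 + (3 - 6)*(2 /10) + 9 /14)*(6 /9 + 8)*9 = 702 /35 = 20.06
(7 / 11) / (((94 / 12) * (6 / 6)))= 0.08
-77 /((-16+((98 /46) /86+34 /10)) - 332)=761530 /3407849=0.22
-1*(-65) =65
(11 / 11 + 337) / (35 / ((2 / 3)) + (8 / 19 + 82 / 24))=77064 / 12845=6.00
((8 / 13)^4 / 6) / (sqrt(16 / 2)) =512 * sqrt(2) / 85683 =0.01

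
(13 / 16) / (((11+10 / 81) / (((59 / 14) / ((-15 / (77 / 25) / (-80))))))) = 227799 / 45050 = 5.06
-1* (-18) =18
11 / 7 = 1.57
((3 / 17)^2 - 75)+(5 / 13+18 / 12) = -549155 / 7514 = -73.08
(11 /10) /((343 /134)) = 737 /1715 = 0.43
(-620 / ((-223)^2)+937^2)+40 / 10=43660718697 / 49729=877972.99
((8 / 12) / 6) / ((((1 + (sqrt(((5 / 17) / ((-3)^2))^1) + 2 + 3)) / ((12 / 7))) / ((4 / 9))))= 544 / 38521 -16 * sqrt(85) / 346689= 0.01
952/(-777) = -136/111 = -1.23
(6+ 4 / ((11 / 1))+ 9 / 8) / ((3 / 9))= 1977 / 88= 22.47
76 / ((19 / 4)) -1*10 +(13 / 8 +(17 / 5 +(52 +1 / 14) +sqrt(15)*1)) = 66.97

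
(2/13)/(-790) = -1/5135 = -0.00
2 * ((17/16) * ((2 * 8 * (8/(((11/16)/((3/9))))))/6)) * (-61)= -132736/99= -1340.77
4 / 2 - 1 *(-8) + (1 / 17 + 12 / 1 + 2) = 409 / 17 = 24.06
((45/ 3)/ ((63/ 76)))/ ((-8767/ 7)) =-380/ 26301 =-0.01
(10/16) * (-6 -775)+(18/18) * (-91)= -4633/8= -579.12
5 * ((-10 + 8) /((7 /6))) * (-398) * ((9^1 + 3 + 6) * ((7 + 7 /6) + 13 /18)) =3820800 /7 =545828.57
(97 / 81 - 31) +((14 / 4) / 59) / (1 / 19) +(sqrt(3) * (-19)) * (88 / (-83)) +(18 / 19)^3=-1824165605 / 65558322 +1672 * sqrt(3) / 83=7.07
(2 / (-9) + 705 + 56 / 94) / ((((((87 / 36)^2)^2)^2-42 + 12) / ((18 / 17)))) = 256589857161216 / 389390222702719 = 0.66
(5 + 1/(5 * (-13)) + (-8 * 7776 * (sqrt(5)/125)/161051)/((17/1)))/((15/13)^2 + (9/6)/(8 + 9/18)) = 5967/1805-876096 * sqrt(5)/7267426375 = 3.31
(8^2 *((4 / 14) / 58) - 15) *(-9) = 132.16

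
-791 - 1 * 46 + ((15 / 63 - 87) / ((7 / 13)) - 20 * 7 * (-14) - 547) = 60986 / 147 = 414.87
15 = 15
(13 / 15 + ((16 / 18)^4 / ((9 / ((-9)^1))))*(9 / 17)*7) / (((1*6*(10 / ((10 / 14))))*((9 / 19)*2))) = -1703483 / 93691080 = -0.02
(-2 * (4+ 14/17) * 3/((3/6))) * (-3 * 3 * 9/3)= 1562.82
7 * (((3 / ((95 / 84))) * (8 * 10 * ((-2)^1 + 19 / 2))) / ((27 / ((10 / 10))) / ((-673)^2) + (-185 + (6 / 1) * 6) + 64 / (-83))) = -74.39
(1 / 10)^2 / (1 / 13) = 13 / 100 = 0.13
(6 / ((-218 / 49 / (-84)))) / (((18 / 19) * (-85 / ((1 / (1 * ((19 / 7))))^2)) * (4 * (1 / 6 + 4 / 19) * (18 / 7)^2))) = -823543 / 43026660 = -0.02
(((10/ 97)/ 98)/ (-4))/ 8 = -5/ 152096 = -0.00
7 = 7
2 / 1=2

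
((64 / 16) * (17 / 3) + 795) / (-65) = -2453 / 195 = -12.58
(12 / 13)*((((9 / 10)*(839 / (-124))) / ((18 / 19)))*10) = -47823 / 806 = -59.33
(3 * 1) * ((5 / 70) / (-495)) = -1 / 2310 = -0.00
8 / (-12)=-2 / 3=-0.67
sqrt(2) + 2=3.41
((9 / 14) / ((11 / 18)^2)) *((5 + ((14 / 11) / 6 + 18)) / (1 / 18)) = 6700968 / 9317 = 719.22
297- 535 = -238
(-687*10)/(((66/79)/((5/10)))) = -90455/22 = -4111.59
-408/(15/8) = -1088/5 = -217.60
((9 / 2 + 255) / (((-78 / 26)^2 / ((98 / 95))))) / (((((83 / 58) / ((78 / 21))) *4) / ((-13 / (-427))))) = 847873 / 1442955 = 0.59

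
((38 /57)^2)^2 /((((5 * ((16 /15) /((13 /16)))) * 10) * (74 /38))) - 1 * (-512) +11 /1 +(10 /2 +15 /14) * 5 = 619141969 /1118880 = 553.36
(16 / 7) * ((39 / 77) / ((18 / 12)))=0.77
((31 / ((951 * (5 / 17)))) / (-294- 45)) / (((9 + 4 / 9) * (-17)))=31 / 15223925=0.00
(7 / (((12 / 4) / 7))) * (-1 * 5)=-245 / 3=-81.67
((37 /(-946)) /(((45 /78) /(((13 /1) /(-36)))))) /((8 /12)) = 0.04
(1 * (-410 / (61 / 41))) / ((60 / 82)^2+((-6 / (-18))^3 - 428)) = 152591094 / 236675791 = 0.64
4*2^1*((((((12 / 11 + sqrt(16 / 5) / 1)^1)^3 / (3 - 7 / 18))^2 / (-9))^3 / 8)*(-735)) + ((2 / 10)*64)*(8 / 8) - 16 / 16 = 280891284532833829856282680652891947008*sqrt(5) / 2128250920936362219545865491796875 + 6909288318613735453638828955493422056007 / 23410760130299984415004520409765625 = 590254.24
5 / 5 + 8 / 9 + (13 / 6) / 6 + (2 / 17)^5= 2.25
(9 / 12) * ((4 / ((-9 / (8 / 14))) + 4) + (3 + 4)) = 677 / 84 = 8.06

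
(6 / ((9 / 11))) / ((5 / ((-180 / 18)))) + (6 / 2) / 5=-211 / 15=-14.07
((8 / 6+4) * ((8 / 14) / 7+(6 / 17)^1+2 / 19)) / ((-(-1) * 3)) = 45568 / 47481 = 0.96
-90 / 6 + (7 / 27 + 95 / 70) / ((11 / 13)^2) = -582811 / 45738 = -12.74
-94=-94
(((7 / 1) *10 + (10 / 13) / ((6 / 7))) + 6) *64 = 191936 / 39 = 4921.44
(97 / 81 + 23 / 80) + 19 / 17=286711 / 110160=2.60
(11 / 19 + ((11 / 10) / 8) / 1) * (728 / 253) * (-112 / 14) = -36036 / 2185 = -16.49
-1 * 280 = -280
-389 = -389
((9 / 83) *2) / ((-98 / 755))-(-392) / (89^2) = -52228931 / 32214707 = -1.62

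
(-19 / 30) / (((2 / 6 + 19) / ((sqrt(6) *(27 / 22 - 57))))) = 4.48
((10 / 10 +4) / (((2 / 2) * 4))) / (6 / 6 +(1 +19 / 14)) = 35 / 94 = 0.37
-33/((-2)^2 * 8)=-33/32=-1.03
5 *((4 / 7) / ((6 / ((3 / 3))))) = 10 / 21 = 0.48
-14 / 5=-2.80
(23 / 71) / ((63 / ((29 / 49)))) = 667 / 219177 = 0.00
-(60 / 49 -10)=430 / 49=8.78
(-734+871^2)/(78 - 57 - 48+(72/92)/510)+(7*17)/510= -3704239673/131955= -28071.99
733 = 733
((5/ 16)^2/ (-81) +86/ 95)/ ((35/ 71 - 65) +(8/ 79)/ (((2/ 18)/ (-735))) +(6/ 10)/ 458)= -2287523568581/ 1858188850770816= -0.00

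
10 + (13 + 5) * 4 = 82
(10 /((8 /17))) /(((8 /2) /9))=765 /16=47.81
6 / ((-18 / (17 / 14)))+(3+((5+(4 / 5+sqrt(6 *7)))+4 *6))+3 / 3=sqrt(42)+7013 / 210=39.88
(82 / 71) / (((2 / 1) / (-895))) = -36695 / 71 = -516.83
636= 636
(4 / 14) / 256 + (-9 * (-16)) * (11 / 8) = 177409 / 896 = 198.00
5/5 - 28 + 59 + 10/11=362/11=32.91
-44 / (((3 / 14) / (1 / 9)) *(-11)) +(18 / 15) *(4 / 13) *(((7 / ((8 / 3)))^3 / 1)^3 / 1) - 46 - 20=62454447910021 / 29444014080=2121.13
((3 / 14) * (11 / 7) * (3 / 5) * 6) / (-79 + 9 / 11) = -3267 / 210700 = -0.02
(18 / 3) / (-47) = -6 / 47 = -0.13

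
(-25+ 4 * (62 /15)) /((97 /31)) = -3937 /1455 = -2.71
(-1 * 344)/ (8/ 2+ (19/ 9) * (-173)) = 3096/ 3251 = 0.95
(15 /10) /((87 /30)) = 15 /29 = 0.52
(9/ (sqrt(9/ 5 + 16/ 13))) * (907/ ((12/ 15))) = 40815 * sqrt(12805)/ 788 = 5861.16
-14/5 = -2.80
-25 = -25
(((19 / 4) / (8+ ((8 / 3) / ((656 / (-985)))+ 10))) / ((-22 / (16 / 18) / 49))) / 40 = -38171 / 2272380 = -0.02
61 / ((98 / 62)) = 1891 / 49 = 38.59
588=588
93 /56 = 1.66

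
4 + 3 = 7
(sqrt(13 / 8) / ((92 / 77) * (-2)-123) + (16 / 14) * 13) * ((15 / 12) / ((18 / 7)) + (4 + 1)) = 5135 / 63-6083 * sqrt(26) / 556128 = 81.45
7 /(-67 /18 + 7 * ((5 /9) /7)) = -42 /19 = -2.21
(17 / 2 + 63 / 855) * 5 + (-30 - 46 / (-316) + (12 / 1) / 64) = 317047 / 24016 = 13.20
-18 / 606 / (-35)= 3 / 3535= 0.00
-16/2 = -8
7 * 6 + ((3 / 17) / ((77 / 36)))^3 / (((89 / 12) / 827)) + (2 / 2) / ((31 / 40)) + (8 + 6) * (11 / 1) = 1221277223722324 / 6188289749411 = 197.35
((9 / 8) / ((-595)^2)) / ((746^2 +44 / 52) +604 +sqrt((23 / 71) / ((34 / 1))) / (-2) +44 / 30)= 13689*sqrt(55522) / 6455375336706292020820964 +2707388805771 / 474659951228403825060365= 0.00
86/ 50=43/ 25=1.72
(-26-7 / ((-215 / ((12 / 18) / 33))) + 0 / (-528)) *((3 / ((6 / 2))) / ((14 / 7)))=-276698 / 21285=-13.00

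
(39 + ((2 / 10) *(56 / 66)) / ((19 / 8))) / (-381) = -122489 / 1194435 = -0.10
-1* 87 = -87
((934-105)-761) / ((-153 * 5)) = -4 / 45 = -0.09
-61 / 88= -0.69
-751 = -751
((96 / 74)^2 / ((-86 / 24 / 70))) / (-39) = 645120 / 765271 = 0.84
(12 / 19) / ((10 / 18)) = 108 / 95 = 1.14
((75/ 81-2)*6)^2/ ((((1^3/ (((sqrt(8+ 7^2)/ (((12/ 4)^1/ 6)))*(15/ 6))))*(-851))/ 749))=-12598180*sqrt(57)/ 68931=-1379.85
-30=-30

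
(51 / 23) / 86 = 51 / 1978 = 0.03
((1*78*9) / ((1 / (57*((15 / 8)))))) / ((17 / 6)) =26479.85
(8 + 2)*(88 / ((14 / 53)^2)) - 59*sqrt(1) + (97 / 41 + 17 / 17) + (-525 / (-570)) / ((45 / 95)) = 12558.15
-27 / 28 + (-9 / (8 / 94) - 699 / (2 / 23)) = -8145.21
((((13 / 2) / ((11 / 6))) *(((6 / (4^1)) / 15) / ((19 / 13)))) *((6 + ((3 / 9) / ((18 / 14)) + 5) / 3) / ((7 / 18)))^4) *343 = 210288375744512 / 15997905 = 13144744.62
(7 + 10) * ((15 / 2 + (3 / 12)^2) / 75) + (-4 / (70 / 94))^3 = -315416501 / 2058000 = -153.26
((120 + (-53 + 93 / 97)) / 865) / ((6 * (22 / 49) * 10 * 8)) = 5047 / 13844325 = 0.00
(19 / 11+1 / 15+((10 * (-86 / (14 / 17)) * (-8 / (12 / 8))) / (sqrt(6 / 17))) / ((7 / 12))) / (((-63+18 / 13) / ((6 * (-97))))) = 746512 / 44055+589946240 * sqrt(102) / 39249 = 151821.19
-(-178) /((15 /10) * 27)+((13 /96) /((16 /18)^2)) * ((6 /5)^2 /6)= 9198893 /2073600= 4.44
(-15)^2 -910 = -685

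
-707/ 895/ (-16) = 707/ 14320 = 0.05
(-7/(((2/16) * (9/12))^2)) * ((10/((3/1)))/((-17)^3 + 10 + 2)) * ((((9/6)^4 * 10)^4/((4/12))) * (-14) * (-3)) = 2197176384375/4901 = 448311851.54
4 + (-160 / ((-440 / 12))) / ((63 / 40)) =1564 / 231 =6.77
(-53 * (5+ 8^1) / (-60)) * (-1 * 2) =-689 / 30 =-22.97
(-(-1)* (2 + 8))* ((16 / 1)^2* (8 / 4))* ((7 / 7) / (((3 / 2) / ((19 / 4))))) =48640 / 3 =16213.33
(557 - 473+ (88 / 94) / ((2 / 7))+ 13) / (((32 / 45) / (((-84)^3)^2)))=2328282594852480 / 47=49537927550052.77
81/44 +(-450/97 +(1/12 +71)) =68.29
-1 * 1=-1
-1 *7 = -7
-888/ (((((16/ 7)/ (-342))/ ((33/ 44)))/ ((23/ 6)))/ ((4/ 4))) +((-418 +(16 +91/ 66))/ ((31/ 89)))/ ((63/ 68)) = 196312257781/ 515592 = 380751.17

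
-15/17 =-0.88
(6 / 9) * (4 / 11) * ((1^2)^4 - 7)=-16 / 11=-1.45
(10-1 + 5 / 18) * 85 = 14195 / 18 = 788.61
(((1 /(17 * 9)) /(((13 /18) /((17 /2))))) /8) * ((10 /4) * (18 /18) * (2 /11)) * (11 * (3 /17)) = 0.01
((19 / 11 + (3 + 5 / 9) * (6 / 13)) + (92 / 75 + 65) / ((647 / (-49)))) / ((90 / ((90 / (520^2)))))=-0.00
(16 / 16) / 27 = 1 / 27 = 0.04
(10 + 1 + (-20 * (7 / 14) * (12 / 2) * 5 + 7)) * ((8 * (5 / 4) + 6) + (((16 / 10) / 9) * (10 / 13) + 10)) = -287452 / 39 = -7370.56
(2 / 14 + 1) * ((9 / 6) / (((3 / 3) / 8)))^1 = 96 / 7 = 13.71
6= 6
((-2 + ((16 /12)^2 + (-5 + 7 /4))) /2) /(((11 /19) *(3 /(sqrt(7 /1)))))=-2375 *sqrt(7) /2376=-2.64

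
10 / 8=1.25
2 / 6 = 1 / 3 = 0.33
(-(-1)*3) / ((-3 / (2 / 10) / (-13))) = 13 / 5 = 2.60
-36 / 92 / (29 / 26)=-234 / 667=-0.35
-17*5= -85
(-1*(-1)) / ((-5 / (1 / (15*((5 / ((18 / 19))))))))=-6 / 2375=-0.00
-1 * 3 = -3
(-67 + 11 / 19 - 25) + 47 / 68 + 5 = -110763 / 1292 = -85.73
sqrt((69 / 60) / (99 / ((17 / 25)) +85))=sqrt(391) / 280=0.07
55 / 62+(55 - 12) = 2721 / 62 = 43.89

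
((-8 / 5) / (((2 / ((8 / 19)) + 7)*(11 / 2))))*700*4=-35840 / 517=-69.32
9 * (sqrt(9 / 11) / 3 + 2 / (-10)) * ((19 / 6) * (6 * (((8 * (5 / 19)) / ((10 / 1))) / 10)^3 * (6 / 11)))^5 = -2293235712 / 150667473127000251922607421875 + 2293235712 * sqrt(11) / 331468440879400554229736328125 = 0.00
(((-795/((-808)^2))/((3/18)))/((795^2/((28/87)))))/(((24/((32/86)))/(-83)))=581/121354972380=0.00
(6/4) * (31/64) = 93/128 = 0.73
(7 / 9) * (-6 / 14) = -1 / 3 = -0.33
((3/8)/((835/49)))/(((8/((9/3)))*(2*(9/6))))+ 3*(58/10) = 930003/53440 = 17.40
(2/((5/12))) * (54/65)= 1296/325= 3.99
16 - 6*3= -2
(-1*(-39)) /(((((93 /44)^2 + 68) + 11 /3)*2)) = 113256 /442187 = 0.26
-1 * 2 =-2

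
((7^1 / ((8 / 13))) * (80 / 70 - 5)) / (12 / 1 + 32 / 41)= -14391 / 4192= -3.43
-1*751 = -751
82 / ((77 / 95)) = 7790 / 77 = 101.17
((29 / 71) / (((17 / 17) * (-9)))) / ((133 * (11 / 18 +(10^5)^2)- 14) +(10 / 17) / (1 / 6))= -986 / 28895580001538357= -0.00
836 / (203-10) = 836 / 193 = 4.33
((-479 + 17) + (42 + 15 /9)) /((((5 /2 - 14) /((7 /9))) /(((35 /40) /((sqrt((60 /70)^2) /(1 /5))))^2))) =4218557 /3576960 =1.18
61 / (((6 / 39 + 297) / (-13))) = -10309 / 3863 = -2.67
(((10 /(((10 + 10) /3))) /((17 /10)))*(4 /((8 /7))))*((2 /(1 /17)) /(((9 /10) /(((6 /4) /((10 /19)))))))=665 /2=332.50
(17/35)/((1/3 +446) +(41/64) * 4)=816/754145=0.00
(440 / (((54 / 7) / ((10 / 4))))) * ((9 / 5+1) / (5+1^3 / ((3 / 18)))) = 980 / 27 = 36.30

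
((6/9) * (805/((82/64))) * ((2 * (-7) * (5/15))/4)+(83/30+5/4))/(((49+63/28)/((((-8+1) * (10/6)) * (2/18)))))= 25037299/2042415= 12.26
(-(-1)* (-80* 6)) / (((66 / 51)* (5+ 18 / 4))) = -8160 / 209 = -39.04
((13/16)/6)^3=0.00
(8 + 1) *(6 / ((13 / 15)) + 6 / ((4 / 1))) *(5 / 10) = 1971 / 52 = 37.90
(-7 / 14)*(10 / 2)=-5 / 2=-2.50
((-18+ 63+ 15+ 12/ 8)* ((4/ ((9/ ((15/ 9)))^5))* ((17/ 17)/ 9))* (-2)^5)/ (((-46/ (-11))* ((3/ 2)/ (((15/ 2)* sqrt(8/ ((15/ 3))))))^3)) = -3608000000* sqrt(10)/ 990074583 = -11.52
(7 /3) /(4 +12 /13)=91 /192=0.47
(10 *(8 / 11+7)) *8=6800 / 11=618.18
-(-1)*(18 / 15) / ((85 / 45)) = 54 / 85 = 0.64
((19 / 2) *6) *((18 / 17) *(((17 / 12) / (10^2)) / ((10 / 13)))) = 2223 / 2000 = 1.11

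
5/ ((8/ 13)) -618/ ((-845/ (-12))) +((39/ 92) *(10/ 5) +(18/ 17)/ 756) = 10984447/ 55506360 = 0.20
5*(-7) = -35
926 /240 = 463 /120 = 3.86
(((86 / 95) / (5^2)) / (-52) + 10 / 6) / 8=308621 / 1482000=0.21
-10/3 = -3.33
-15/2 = -7.50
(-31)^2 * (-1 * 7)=-6727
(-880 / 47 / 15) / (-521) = 176 / 73461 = 0.00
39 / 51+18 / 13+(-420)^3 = -74087997.85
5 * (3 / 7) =2.14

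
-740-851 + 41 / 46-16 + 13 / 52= -147739 / 92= -1605.86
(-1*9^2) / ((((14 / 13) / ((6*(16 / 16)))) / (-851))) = 2688309 / 7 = 384044.14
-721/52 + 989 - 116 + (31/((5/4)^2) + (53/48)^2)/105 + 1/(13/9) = 9659828731/11232000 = 860.03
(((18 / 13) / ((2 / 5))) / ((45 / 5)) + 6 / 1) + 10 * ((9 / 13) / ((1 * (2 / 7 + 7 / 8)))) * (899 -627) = 275255 / 169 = 1628.73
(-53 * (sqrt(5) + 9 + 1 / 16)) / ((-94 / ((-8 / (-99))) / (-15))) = -38425 / 6204-1060 * sqrt(5) / 1551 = -7.72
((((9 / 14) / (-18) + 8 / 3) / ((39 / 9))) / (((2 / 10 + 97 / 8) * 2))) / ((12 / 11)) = 55 / 2436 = 0.02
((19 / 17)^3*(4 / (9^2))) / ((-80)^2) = 6859 / 636724800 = 0.00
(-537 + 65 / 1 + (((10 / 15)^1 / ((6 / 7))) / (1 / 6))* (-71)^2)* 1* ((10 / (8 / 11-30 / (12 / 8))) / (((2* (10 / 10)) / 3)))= -1901845 / 106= -17941.93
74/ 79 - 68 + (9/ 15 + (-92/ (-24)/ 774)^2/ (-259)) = -146643603942827/ 2206384926480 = -66.46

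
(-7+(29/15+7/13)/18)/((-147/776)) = 9346144/257985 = 36.23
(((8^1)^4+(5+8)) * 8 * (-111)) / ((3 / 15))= -18243960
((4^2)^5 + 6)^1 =1048582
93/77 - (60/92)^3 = 871656/936859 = 0.93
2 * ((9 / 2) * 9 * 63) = 5103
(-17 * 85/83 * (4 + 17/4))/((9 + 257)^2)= -47685/23490992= -0.00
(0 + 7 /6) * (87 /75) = 203 /150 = 1.35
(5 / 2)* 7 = 35 / 2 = 17.50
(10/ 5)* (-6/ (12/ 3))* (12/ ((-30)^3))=1/ 750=0.00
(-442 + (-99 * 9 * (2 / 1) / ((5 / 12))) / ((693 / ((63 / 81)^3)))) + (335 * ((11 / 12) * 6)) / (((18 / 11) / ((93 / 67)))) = 603727 / 540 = 1118.01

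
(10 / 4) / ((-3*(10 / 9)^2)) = -27 / 40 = -0.68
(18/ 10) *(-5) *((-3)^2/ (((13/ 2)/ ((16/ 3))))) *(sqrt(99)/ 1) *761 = -1972512 *sqrt(11)/ 13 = -503237.09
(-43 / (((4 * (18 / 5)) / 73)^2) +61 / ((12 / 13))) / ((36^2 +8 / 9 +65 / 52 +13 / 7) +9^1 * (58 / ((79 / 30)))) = -2978512747 / 4295036304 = -0.69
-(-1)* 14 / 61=14 / 61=0.23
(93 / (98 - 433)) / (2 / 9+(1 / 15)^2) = -1395 / 1139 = -1.22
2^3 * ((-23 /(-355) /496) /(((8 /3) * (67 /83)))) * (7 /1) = 0.00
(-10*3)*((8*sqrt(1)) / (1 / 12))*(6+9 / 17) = -319680 / 17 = -18804.71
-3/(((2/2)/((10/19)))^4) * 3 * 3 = -270000/130321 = -2.07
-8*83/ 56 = -83/ 7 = -11.86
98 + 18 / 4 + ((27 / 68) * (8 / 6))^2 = 59407 / 578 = 102.78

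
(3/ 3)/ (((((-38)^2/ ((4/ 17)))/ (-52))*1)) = -52/ 6137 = -0.01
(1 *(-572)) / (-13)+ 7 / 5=227 / 5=45.40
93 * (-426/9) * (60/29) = -264120/29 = -9107.59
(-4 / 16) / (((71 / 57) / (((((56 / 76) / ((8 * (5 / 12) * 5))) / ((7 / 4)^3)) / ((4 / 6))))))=-216 / 86975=-0.00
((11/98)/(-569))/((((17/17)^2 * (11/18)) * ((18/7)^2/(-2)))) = 1/10242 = 0.00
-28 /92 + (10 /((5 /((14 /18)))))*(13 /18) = 1526 /1863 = 0.82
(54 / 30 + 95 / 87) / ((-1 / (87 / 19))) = -13.24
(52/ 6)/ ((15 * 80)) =13/ 1800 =0.01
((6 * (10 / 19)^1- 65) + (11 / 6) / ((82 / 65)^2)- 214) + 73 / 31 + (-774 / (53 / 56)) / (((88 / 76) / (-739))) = 521677.15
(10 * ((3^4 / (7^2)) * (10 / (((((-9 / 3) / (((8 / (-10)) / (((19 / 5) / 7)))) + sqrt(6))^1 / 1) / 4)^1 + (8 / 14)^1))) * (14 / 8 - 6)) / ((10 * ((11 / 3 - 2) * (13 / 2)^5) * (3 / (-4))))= 170615808 / 25826769787 - 5640192 * sqrt(6) / 3689538541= 0.00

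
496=496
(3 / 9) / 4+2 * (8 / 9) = 1.86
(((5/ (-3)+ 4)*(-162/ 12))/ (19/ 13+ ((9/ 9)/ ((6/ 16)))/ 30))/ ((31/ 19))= -700245/ 56234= -12.45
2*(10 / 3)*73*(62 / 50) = 9052 / 15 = 603.47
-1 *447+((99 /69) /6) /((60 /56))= -154138 /345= -446.78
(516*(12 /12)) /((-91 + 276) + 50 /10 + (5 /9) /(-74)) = 343656 /126535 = 2.72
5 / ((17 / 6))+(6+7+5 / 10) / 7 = 879 / 238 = 3.69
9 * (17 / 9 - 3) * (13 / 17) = -130 / 17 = -7.65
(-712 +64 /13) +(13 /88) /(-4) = -3235753 /4576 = -707.11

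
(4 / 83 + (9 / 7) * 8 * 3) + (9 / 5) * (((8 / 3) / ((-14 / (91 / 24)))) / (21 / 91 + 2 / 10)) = 129621 / 4648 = 27.89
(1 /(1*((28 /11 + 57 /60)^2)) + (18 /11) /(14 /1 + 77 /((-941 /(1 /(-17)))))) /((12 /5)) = 144778134253 /1748809413582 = 0.08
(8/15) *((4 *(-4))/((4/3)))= -32/5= -6.40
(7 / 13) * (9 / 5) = 63 / 65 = 0.97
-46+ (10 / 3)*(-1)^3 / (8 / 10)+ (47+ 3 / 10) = -43 / 15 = -2.87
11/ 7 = 1.57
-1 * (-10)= 10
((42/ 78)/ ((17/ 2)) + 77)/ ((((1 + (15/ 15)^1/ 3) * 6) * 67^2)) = 17031/ 7936552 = 0.00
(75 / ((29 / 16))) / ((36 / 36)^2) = 1200 / 29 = 41.38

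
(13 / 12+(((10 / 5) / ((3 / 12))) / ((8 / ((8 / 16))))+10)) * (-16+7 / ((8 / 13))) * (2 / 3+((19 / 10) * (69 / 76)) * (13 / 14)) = -19599973 / 161280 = -121.53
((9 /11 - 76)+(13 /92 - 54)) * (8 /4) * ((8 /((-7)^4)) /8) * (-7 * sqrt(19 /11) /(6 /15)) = 2.47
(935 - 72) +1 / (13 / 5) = 11224 / 13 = 863.38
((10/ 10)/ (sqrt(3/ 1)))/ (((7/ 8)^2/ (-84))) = -256 * sqrt(3)/ 7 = -63.34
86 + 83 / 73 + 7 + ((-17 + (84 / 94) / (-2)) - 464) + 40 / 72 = -386.75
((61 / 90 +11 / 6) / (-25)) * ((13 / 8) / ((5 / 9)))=-1469 / 5000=-0.29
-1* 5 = -5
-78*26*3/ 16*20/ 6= -2535/ 2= -1267.50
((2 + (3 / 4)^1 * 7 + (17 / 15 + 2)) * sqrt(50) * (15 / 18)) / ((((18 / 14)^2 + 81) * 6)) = 30527 * sqrt(2) / 349920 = 0.12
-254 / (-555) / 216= 127 / 59940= 0.00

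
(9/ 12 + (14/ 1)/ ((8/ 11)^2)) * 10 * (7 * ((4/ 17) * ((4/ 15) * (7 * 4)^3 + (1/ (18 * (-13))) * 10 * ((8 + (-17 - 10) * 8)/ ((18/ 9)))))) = 401828882/ 153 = 2626332.56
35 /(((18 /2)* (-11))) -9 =-9.35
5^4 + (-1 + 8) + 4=636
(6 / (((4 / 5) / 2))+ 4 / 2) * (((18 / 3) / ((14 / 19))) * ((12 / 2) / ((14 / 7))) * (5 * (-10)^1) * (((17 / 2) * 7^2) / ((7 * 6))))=-411825 / 2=-205912.50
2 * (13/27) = 26/27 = 0.96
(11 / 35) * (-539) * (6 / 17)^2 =-30492 / 1445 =-21.10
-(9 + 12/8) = -21/2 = -10.50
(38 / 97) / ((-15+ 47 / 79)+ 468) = 79 / 91471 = 0.00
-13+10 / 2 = -8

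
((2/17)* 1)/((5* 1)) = 2/85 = 0.02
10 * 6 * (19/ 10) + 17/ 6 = 701/ 6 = 116.83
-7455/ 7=-1065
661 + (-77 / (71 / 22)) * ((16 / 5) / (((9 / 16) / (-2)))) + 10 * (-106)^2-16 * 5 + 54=361886353 / 3195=113266.46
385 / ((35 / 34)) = 374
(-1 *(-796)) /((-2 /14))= -5572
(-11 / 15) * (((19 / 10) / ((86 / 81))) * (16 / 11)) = -2052 / 1075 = -1.91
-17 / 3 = -5.67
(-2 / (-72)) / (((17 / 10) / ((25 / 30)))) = 25 / 1836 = 0.01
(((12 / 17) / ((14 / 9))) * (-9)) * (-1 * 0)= 0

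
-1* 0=0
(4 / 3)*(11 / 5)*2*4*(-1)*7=-2464 / 15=-164.27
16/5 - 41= -189/5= -37.80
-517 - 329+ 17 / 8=-6751 / 8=-843.88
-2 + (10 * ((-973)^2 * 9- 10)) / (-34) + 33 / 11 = -42602738 / 17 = -2506043.41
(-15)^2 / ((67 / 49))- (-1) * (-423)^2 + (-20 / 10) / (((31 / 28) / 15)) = 371921028 / 2077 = 179066.46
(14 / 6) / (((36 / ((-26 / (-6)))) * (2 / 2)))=91 / 324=0.28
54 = 54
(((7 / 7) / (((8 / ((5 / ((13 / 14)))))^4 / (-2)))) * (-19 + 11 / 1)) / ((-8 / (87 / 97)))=-130554375 / 354613376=-0.37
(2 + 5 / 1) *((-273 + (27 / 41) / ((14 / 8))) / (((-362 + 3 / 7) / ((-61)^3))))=-124317720681 / 103771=-1198000.60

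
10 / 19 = 0.53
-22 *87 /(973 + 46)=-1914 /1019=-1.88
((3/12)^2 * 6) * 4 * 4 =6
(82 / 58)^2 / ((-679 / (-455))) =109265 / 81577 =1.34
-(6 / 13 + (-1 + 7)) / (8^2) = -21 / 208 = -0.10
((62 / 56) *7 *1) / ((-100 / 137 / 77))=-327019 / 400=-817.55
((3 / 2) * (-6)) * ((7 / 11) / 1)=-63 / 11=-5.73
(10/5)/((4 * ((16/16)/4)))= 2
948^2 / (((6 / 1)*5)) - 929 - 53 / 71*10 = 10302219 / 355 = 29020.34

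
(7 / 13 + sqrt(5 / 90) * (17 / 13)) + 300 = 17 * sqrt(2) / 78 + 3907 / 13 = 300.85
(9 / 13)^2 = 81 / 169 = 0.48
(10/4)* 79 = 197.50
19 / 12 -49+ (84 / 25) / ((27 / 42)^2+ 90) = -27987073 / 590700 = -47.38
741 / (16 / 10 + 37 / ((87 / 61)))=322335 / 11981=26.90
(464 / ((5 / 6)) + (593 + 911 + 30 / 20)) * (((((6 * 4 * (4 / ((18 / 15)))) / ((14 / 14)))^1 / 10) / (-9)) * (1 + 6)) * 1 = -577444 / 45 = -12832.09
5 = 5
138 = 138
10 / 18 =5 / 9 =0.56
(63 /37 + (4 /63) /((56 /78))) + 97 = 98.79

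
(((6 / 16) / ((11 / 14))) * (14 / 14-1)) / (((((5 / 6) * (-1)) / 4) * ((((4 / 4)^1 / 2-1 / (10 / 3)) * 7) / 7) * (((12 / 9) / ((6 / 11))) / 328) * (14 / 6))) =0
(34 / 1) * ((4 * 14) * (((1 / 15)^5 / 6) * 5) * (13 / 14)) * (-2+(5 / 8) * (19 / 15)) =-6409 / 2733750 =-0.00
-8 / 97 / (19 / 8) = -64 / 1843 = -0.03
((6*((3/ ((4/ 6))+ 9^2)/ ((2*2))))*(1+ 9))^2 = 6579225/ 4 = 1644806.25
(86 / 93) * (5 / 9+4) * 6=7052 / 279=25.28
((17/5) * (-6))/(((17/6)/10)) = -72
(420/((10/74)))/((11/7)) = 21756/11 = 1977.82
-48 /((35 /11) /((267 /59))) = -68.27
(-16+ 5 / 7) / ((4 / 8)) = -214 / 7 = -30.57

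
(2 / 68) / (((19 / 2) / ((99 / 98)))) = 99 / 31654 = 0.00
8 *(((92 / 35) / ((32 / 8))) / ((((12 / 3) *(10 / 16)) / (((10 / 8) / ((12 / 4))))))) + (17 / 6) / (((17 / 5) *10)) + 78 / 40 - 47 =-9259 / 210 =-44.09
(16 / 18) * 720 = 640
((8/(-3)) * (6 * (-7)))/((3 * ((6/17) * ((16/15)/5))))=2975/6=495.83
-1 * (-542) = 542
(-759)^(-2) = 1/576081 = 0.00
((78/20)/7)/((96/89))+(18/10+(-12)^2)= 327749/2240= 146.32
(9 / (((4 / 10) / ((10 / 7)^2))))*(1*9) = 20250 / 49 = 413.27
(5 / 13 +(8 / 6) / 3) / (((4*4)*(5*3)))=97 / 28080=0.00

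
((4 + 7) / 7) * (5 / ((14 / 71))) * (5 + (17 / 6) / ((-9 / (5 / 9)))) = 1308175 / 6804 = 192.27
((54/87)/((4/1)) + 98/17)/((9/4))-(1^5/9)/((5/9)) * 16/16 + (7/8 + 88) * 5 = 79299139/177480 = 446.81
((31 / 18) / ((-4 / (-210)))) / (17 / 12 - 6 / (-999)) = 63.55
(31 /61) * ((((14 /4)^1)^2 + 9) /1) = 2635 /244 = 10.80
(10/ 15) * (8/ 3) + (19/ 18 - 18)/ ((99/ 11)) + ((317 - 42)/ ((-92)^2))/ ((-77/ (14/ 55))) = -396097/ 3770712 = -0.11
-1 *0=0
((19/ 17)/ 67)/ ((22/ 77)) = 133/ 2278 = 0.06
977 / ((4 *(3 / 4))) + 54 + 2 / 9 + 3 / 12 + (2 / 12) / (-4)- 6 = 26935 / 72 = 374.10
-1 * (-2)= 2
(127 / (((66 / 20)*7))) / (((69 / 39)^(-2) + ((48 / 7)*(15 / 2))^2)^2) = 121901538010 / 155145861530740113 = 0.00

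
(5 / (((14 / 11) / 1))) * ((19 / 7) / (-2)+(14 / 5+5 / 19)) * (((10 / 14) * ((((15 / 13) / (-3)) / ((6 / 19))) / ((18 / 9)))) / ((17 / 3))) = -623975 / 1212848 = -0.51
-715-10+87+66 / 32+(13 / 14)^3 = -3485631 / 5488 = -635.14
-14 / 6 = -2.33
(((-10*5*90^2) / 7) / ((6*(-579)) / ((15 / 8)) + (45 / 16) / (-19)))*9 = 1846800000 / 6571789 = 281.02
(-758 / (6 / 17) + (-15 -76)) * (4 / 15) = -26864 / 45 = -596.98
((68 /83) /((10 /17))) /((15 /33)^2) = 69938 /10375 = 6.74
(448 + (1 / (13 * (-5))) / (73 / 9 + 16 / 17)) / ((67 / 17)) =685627799 / 6031675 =113.67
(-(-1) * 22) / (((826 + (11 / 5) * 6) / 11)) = 0.29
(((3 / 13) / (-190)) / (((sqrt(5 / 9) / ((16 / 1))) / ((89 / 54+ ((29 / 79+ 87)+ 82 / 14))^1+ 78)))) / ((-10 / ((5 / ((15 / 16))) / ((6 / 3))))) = 16519408*sqrt(5) / 30732975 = 1.20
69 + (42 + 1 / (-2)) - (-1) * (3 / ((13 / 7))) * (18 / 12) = 1468 / 13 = 112.92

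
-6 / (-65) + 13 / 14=929 / 910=1.02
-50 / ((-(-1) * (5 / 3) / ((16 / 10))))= -48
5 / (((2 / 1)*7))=5 / 14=0.36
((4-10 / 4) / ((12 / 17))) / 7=17 / 56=0.30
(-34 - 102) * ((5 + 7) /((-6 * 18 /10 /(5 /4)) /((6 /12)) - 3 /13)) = 176800 /1897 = 93.20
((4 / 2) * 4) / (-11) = -8 / 11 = -0.73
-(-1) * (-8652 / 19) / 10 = -4326 / 95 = -45.54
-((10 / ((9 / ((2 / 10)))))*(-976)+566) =-3142 / 9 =-349.11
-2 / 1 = -2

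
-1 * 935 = -935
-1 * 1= -1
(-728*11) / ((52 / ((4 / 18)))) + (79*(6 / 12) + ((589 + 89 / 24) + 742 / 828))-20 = 319543 / 552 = 578.88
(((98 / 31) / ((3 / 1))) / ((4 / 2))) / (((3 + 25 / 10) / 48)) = 4.60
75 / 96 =25 / 32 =0.78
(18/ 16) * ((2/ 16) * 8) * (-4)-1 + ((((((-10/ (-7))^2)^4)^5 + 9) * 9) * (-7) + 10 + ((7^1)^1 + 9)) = -180000994131242381938226916484086738833299/ 1819087360259722281640410039778286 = -98951264.28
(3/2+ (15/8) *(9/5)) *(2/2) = 39/8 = 4.88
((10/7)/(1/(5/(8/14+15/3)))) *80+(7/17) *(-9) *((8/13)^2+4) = 744140/8619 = 86.34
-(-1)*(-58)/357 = -58/357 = -0.16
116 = 116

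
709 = 709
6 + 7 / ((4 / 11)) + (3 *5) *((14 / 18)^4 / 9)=2036003 / 78732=25.86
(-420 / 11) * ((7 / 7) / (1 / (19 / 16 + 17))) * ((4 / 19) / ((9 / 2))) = -6790 / 209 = -32.49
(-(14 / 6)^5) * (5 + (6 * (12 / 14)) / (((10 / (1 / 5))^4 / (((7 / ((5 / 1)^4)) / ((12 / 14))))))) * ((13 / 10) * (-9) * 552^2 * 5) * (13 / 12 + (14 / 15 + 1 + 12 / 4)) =407470779968022038359 / 10986328125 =37088895883.31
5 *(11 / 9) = 55 / 9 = 6.11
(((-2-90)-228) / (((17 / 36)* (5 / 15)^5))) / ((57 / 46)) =-42923520 / 323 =-132890.15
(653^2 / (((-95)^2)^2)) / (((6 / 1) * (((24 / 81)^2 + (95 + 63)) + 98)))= 103617387 / 30411708560000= 0.00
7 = 7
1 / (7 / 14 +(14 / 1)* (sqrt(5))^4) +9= 6311 / 701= 9.00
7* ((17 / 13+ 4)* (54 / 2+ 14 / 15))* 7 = 472213 / 65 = 7264.82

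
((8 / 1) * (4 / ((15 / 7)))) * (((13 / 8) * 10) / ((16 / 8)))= 364 / 3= 121.33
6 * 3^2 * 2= 108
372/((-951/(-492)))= 61008/317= 192.45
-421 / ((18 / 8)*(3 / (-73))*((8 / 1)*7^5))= 30733 / 907578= 0.03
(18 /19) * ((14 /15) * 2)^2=1568 /475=3.30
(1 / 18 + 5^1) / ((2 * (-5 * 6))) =-91 / 1080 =-0.08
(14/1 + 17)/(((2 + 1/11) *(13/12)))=4092/299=13.69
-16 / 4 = -4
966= 966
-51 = -51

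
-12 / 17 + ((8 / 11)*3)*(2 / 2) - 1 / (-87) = 24199 / 16269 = 1.49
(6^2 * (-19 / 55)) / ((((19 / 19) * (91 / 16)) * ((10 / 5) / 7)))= -5472 / 715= -7.65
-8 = -8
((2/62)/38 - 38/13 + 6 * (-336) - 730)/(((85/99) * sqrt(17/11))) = -833520501 * sqrt(187)/4425746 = -2575.44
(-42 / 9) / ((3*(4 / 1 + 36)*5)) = -7 / 900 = -0.01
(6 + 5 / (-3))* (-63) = -273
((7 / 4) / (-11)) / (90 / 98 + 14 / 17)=-5831 / 63844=-0.09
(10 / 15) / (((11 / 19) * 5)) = 38 / 165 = 0.23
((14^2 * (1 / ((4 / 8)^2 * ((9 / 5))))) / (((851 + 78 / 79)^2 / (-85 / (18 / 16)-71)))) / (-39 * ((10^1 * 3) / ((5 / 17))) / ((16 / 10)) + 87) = 18439408960 / 503086821483699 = 0.00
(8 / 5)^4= 4096 / 625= 6.55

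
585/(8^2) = 585/64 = 9.14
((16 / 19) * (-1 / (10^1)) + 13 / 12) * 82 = 46699 / 570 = 81.93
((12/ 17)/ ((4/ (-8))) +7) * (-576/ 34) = -94.67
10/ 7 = 1.43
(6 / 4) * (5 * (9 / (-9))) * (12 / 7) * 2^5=-2880 / 7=-411.43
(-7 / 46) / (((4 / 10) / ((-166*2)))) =126.30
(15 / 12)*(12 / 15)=1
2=2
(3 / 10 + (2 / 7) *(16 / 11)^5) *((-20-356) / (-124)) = 1144618777 / 174740335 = 6.55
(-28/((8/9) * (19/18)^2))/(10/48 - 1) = 244944/6859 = 35.71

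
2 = 2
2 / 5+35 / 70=9 / 10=0.90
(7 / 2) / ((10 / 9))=63 / 20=3.15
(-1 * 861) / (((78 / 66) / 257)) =-2434047 / 13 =-187234.38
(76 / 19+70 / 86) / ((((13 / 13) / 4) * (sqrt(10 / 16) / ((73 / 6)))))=20148 * sqrt(10) / 215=296.34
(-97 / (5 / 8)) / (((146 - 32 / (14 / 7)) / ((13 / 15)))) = -388 / 375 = -1.03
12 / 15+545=2729 / 5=545.80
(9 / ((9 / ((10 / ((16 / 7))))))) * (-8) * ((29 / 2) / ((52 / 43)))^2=-54425315 / 10816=-5031.93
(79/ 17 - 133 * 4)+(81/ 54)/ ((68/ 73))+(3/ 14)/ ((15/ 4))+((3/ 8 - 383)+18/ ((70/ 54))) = -2128731/ 2380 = -894.42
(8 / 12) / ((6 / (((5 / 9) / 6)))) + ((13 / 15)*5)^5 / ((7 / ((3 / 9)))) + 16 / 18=751763 / 10206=73.66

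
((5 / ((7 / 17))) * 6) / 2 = 255 / 7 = 36.43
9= 9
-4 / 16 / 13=-1 / 52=-0.02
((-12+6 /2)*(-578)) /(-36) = -289 /2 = -144.50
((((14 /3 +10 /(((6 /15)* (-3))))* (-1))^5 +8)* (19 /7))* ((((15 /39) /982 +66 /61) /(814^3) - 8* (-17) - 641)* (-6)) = 93838079549430049949485 /17010336814789032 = 5516532.72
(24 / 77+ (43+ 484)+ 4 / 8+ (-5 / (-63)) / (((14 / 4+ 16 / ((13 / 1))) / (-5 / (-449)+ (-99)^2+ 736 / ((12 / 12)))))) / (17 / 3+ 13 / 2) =53932143649 / 931292901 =57.91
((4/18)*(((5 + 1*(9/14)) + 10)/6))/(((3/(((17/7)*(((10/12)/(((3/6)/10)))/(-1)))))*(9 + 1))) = -6205/7938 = -0.78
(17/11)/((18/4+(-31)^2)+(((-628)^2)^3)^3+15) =34/5078041760664044715297017023231320990867147622208579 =0.00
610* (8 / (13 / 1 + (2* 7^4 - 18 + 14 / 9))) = 43920 / 43187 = 1.02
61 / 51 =1.20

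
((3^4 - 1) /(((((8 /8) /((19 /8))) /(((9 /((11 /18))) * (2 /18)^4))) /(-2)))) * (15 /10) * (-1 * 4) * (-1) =-1520 /297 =-5.12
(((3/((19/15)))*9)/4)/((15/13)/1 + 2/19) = 5265/1244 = 4.23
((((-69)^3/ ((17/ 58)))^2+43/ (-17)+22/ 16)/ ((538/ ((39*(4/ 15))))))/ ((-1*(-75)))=37755816862831639/ 116611500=323774386.43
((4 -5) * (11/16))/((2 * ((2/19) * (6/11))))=-2299/384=-5.99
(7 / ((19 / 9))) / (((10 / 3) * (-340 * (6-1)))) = -189 / 323000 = -0.00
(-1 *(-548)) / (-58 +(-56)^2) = 274 / 1539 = 0.18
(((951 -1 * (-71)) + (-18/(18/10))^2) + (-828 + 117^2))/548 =13983/548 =25.52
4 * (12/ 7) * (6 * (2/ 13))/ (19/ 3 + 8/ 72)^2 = 11664/ 76531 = 0.15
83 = 83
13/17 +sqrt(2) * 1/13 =sqrt(2)/13 +13/17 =0.87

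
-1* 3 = -3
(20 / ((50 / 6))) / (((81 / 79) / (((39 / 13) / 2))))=158 / 45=3.51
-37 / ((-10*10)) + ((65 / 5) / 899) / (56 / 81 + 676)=227914607 / 615949850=0.37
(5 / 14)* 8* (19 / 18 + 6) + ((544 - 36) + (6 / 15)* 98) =178718 / 315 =567.36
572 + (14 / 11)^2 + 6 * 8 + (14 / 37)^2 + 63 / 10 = 1040380087 / 1656490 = 628.06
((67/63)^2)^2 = 20151121/15752961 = 1.28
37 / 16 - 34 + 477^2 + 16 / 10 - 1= 18199833 / 80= 227497.91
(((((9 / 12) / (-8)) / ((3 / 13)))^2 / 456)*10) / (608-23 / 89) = 0.00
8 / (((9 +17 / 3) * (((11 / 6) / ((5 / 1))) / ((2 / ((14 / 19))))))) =3420 / 847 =4.04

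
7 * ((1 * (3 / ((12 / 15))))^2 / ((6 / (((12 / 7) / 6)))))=75 / 16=4.69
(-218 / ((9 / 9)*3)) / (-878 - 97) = 218 / 2925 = 0.07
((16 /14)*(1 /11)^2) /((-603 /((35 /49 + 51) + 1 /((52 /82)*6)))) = -113518 /139432293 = -0.00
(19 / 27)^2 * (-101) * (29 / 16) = -90.65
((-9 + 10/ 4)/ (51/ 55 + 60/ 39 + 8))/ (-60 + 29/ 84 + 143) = -0.01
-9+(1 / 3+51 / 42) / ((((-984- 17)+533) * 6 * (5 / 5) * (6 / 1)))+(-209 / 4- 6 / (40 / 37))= -18180313 / 272160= -66.80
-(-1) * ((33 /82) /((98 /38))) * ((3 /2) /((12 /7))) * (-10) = -3135 /2296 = -1.37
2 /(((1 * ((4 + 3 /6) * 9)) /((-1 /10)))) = -2 /405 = -0.00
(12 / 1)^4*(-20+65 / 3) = 34560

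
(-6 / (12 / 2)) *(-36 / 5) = 36 / 5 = 7.20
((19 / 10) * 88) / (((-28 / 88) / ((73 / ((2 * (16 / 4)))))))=-167827 / 35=-4795.06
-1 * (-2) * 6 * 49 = 588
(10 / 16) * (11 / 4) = 55 / 32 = 1.72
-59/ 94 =-0.63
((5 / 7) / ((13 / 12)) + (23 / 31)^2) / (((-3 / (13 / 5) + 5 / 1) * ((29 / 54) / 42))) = 17139438 / 696725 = 24.60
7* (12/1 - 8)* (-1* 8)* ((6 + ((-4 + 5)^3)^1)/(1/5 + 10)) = -7840/51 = -153.73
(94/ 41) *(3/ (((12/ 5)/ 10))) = 1175/ 41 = 28.66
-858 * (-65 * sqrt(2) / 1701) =18590 * sqrt(2) / 567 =46.37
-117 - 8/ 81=-9485/ 81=-117.10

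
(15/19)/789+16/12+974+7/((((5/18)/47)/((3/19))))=1162.34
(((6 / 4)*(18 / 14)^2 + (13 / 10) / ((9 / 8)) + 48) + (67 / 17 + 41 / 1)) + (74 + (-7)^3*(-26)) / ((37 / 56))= 38019185539 / 2773890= 13706.09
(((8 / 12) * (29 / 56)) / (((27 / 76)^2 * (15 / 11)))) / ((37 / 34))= 15661624 / 8496495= 1.84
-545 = -545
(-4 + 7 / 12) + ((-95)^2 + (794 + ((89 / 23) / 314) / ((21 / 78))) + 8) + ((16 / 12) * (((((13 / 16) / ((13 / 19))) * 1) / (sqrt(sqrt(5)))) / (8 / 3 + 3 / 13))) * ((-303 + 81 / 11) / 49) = 2979742475 / 303324 - 200811 * 5^(3 / 4) / 304535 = 9821.42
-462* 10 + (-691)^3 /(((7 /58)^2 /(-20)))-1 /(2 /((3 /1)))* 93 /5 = 453026952104.75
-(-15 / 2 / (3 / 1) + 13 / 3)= -1.83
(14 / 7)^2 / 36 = 1 / 9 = 0.11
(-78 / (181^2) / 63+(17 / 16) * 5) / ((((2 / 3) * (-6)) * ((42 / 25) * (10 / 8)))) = -292389845 / 462323232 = -0.63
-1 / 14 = -0.07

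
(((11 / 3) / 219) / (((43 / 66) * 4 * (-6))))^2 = 14641 / 12769904016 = 0.00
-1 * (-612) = 612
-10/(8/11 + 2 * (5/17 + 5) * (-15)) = 0.06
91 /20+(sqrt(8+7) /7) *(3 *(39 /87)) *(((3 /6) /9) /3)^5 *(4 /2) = 13 *sqrt(15) /15535083312+91 /20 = 4.55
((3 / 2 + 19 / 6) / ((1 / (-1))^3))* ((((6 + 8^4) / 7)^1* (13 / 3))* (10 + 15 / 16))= -4666025 / 36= -129611.81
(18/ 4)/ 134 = 9/ 268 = 0.03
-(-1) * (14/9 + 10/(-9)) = 4/9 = 0.44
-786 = -786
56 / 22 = 2.55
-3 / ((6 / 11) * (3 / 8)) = -44 / 3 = -14.67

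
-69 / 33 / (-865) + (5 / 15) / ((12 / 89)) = 847663 / 342540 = 2.47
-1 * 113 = -113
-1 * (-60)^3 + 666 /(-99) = 2375926 /11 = 215993.27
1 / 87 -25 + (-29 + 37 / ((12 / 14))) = -1883 / 174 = -10.82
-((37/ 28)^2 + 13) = -11561/ 784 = -14.75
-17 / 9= -1.89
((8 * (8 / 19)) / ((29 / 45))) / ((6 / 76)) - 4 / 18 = 17222 / 261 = 65.98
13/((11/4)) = 52/11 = 4.73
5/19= 0.26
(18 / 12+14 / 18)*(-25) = -56.94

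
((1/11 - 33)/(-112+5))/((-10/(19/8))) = -3439/47080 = -0.07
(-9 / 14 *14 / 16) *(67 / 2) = -603 / 32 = -18.84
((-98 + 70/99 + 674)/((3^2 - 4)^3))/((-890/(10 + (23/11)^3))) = -727291919/7329650625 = -0.10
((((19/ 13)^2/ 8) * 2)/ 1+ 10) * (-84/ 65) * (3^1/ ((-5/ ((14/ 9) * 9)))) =6280722/ 54925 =114.35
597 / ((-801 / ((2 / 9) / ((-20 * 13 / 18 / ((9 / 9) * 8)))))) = 1592 / 17355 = 0.09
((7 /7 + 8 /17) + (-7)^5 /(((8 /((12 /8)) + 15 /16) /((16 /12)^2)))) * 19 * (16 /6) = -1587780904 /6579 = -241340.77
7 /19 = 0.37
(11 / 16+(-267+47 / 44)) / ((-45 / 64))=20748 / 55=377.24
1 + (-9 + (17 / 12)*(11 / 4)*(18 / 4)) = 9.53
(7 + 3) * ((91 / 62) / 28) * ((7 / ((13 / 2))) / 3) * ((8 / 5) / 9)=28 / 837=0.03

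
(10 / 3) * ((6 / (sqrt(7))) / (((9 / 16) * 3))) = 320 * sqrt(7) / 189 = 4.48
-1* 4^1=-4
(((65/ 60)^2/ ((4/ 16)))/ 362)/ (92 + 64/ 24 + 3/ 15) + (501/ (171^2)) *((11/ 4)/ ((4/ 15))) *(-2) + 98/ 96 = 8938493681/ 13389154992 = 0.67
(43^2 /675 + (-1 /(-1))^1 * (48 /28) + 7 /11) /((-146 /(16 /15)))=-2116384 /56912625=-0.04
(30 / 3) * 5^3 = 1250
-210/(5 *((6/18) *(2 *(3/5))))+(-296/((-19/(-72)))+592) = -12059/19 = -634.68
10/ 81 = 0.12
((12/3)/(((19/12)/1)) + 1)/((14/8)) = 268/133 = 2.02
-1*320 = -320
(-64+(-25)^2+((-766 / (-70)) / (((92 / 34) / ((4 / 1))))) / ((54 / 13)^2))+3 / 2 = 330650492 / 586845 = 563.44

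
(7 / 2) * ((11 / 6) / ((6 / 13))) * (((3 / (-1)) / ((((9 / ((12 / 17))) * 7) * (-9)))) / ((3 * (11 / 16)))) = 104 / 4131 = 0.03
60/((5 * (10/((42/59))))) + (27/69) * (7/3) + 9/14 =2.41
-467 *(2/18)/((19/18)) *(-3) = 2802/19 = 147.47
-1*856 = -856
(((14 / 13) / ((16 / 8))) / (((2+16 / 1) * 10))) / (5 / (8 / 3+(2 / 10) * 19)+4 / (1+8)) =0.00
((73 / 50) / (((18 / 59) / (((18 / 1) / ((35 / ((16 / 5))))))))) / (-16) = -4307 / 8750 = -0.49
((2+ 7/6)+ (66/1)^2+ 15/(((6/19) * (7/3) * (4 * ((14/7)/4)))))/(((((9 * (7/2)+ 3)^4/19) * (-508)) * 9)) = -6973475/544078905363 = -0.00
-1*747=-747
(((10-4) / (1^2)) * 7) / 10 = 21 / 5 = 4.20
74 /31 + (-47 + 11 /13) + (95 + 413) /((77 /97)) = 18500102 /31031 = 596.18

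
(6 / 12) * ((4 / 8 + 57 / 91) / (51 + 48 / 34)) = 3485 / 324324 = 0.01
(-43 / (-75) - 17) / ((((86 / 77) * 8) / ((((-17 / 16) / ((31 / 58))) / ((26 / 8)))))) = 2922997 / 2599350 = 1.12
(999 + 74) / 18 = 1073 / 18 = 59.61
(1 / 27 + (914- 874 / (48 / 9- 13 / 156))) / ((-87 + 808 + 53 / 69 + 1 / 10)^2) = 7474188100 / 5209945690341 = 0.00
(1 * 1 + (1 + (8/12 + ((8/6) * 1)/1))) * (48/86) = 2.23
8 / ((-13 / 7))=-56 / 13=-4.31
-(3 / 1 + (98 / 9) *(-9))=95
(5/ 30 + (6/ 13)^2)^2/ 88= 13475/ 8225568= 0.00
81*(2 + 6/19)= 3564/19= 187.58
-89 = -89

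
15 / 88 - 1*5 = -425 / 88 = -4.83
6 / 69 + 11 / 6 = 265 / 138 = 1.92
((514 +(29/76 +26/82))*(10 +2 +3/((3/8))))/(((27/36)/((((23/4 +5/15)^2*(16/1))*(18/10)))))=34186622116/2337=14628421.96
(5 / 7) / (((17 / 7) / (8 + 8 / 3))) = 3.14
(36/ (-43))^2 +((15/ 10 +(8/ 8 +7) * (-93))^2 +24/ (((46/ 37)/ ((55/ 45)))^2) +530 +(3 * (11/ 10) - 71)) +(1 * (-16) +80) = 291482484660217/ 528185340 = 551856.45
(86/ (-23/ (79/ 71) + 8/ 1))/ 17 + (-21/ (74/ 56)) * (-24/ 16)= 14757616/ 629629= 23.44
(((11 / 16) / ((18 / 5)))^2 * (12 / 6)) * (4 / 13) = 3025 / 134784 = 0.02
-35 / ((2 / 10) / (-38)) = 6650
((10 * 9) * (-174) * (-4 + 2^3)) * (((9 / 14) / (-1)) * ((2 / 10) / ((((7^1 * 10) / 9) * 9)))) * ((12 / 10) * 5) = 169128 / 245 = 690.32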